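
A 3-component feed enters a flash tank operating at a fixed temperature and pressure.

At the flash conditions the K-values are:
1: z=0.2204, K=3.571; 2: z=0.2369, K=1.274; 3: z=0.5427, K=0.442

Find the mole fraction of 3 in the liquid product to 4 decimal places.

Newton iteration, ψ⁰ = 0.6:
  ψ = 0.6000: g = -0.17663, g' = -0.6203 → ψ = 0.3153
  ψ = 0.3153: g = 0.00525, g' = -0.7083 → ψ = 0.3227
Converged at ψ = 0.3227.
Compositions from xᵢ = zᵢ/(1+ψ(Kᵢ−1)), yᵢ = Kᵢxᵢ:
  1: x = 0.1205, y = 0.4302
  2: x = 0.2177, y = 0.2773
  3: x = 0.6619, y = 0.2926

x_3 = 0.6619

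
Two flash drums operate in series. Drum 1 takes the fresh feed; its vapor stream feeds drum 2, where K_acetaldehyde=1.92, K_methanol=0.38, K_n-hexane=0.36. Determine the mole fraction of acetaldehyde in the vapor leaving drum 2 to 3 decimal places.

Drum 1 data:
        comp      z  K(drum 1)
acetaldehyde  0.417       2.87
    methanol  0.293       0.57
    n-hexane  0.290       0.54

y_acetaldehyde (drum 2) = 0.780

Drum 1:
Newton–Raphson from ψ₁ = 0.5:
  ψ₁ = 0.500: g = 0.0692, g' = -0.581 → ψ₁ = 0.619
  ψ₁ = 0.619: g = 0.0031, g' = -0.534 → ψ₁ = 0.625
Converged at ψ₁ = 0.625.
Drum-1 compositions:
  acetaldehyde: x = 0.192, y = 0.552
  methanol: x = 0.401, y = 0.228
  n-hexane: x = 0.407, y = 0.220
Drum-2 feed = drum-1 vapor: z₂ = (0.5518, 0.2284, 0.2198).
Drum 2:
Rachford–Rice: g(ψ₂) = Σ zᵢ(Kᵢ−1)/(1+ψ₂(Kᵢ−1)) = 0.
g(0) = ΣzᵢKᵢ − 1 = 0.225 and g(1) = 1 − Σzᵢ/Kᵢ = -0.499, so a root lies in (0, 1).
Newton–Raphson from ψ₂ = 0.5:
  ψ₂ = 0.500: g = -0.0644, g' = -0.598 → ψ₂ = 0.392
  ψ₂ = 0.392: g = -0.0020, g' = -0.566 → ψ₂ = 0.389
Converged at ψ₂ = 0.389.
  acetaldehyde: x = 0.406, y = 0.780
  methanol: x = 0.301, y = 0.114
  n-hexane: x = 0.293, y = 0.105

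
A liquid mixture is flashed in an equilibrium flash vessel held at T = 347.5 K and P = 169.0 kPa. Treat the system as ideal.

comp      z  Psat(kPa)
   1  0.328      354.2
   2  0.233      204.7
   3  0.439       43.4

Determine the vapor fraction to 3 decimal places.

ψ = 0.132

Raoult's law: Kᵢ = Pᵢˢᵃᵗ/P = Pᵢˢᵃᵗ/169.0.
  K_1 = 354.2/169.0 = 2.09586, K_2 = 204.7/169.0 = 1.21124, K_3 = 43.4/169.0 = 0.25680
Let ψ = V/F and solve Σ zᵢ(Kᵢ−1)/(1+ψ(Kᵢ−1)) = 0.
Feasibility: ΣzᵢKᵢ = 1.082, Σzᵢ/Kᵢ = 2.058 — both > 1, two phases present.
Iterate (Newton) starting at ψ = 0.36:
  ψ = 0.360: g = -0.1419, g' = -0.664 → ψ = 0.146
  ψ = 0.146: g = -0.0084, g' = -0.608 → ψ = 0.132
Converged at ψ = 0.132.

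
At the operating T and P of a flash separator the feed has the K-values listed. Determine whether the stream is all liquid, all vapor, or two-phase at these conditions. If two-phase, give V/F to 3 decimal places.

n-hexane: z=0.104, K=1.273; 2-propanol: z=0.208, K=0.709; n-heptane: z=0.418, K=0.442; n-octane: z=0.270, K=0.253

ΣzᵢKᵢ = 0.533; Σzᵢ/Kᵢ = 2.388.
Since ΣzᵢKᵢ < 1 the mixture is below its bubble point — single liquid phase.

all liquid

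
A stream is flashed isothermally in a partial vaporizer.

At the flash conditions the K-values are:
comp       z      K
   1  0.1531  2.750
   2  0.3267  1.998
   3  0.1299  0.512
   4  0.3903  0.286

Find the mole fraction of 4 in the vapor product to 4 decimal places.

y_4 = 0.1417

Material balance + equilibrium reduce to Σ zᵢ(Kᵢ−1)/(1+ψ(Kᵢ−1)) = 0.
Feasibility: ΣzᵢKᵢ = 1.2519, Σzᵢ/Kᵢ = 1.8376 — both > 1, two phases present.
Newton iteration, ψ⁰ = 0.32:
  ψ = 0.3200: g = -0.01745, g' = -0.7573 → ψ = 0.2970
Converged at ψ = 0.2970.
Compositions from xᵢ = zᵢ/(1+ψ(Kᵢ−1)), yᵢ = Kᵢxᵢ:
  1: x = 0.1007, y = 0.2770
  2: x = 0.2520, y = 0.5035
  3: x = 0.1519, y = 0.0778
  4: x = 0.4953, y = 0.1417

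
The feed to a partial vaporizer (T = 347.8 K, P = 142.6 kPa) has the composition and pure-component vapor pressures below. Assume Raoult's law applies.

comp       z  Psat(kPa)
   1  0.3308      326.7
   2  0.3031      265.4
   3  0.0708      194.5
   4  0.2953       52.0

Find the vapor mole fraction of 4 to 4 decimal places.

Raoult's law: Kᵢ = Pᵢˢᵃᵗ/P = Pᵢˢᵃᵗ/142.6.
  K_1 = 326.7/142.6 = 2.291024, K_2 = 265.4/142.6 = 1.861150, K_3 = 194.5/142.6 = 1.363955, K_4 = 52.0/142.6 = 0.364656
Newton iteration, ψ⁰ = 0.5:
  ψ = 0.5000: g = 0.18883, g' = -0.5762 → ψ = 0.8277
  ψ = 0.8277: g = -0.01707, g' = -0.7413 → ψ = 0.8047
  ψ = 0.8047: g = -0.00030, g' = -0.7157 → ψ = 0.8043
Converged at ψ = 0.8043.
Compositions from xᵢ = zᵢ/(1+ψ(Kᵢ−1)), yᵢ = Kᵢxᵢ:
  1: x = 0.1623, y = 0.3718
  2: x = 0.1791, y = 0.3333
  3: x = 0.0548, y = 0.0747
  4: x = 0.6039, y = 0.2202

y_4 = 0.2202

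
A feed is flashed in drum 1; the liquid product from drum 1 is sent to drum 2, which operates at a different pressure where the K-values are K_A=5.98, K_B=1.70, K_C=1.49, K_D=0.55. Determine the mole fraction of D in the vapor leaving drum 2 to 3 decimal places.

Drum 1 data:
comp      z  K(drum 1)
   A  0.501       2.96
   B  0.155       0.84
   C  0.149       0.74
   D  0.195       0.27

Drum 1:
Let ψ₁ = V/F and solve Σ zᵢ(Kᵢ−1)/(1+ψ₁(Kᵢ−1)) = 0.
Feasibility: ΣzᵢKᵢ = 1.776, Σzᵢ/Kᵢ = 1.277 — both > 1, two phases present.
Newton iteration, ψ₁⁰ = 0.5:
  ψ₁ = 0.500: g = 0.2003, g' = -0.767 → ψ₁ = 0.761
  ψ₁ = 0.761: g = -0.0029, g' = -0.857 → ψ₁ = 0.758
Converged at ψ₁ = 0.758.
Drum-1 compositions:
  A: x = 0.202, y = 0.597
  B: x = 0.176, y = 0.148
  C: x = 0.186, y = 0.137
  D: x = 0.436, y = 0.118
Drum-2 feed = drum-1 liquid: z₂ = (0.2016, 0.1764, 0.1856, 0.4365).
Drum 2:
Let ψ₂ = V/F and solve Σ zᵢ(Kᵢ−1)/(1+ψ₂(Kᵢ−1)) = 0.
g(0) = ΣzᵢKᵢ − 1 = 1.022 and g(1) = 1 − Σzᵢ/Kᵢ = -0.056, so a root lies in (0, 1).
Newton–Raphson from ψ₂ = 0.58:
  ψ₂ = 0.580: g = 0.1510, g' = -0.563 → ψ₂ = 0.848
  ψ₂ = 0.848: g = 0.0162, g' = -0.471 → ψ₂ = 0.883
Converged at ψ₂ = 0.883.
  A: x = 0.037, y = 0.223
  B: x = 0.109, y = 0.185
  C: x = 0.130, y = 0.193
  D: x = 0.724, y = 0.398

y_D (drum 2) = 0.398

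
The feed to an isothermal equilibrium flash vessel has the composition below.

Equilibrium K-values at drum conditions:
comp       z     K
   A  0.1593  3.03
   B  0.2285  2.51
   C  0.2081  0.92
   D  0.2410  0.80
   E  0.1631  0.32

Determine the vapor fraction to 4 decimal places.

ψ = 0.7301

Rachford–Rice: g(ψ) = Σ zᵢ(Kᵢ−1)/(1+ψ(Kᵢ−1)) = 0.
Feasibility: ΣzᵢKᵢ = 1.4927, Σzᵢ/Kᵢ = 1.1807 — both > 1, two phases present.
Iterate (Newton) starting at ψ = 0.52:
  ψ = 0.5200: g = 0.10785, g' = -0.5128 → ψ = 0.7303
  ψ = 0.7303: g = -0.00010, g' = -0.5367 → ψ = 0.7301
Converged at ψ = 0.7301.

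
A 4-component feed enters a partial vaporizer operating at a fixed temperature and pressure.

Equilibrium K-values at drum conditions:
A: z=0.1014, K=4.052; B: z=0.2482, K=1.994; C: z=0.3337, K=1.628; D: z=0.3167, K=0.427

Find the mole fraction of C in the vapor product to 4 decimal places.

Rachford–Rice: g(V/F) = Σ zᵢ(Kᵢ−1)/(1+V/F(Kᵢ−1)) = 0.
Check two-phase: ΣzᵢKᵢ = 1.5843 > 1 and Σzᵢ/Kᵢ = 1.0962 > 1, so g(0) = 0.5843 > 0 and g(1) = -0.0962 < 0.
Newton–Raphson from V/F = 0.5:
  V/F = 0.5000: g = 0.19247, g' = -0.5379 → V/F = 0.8578
  V/F = 0.8578: g = -0.00198, g' = -0.6014 → V/F = 0.8545
Converged at V/F = 0.8545.
Compositions from xᵢ = zᵢ/(1+V/F(Kᵢ−1)), yᵢ = Kᵢxᵢ:
  A: x = 0.0281, y = 0.1139
  B: x = 0.1342, y = 0.2676
  C: x = 0.2172, y = 0.3535
  D: x = 0.6205, y = 0.2650

y_C = 0.3535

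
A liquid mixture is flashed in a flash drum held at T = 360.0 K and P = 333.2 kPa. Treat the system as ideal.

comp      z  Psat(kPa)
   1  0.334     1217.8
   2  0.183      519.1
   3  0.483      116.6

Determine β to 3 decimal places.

Raoult's law: Kᵢ = Pᵢˢᵃᵗ/P = Pᵢˢᵃᵗ/333.2.
  K_1 = 1217.8/333.2 = 3.65486, K_2 = 519.1/333.2 = 1.55792, K_3 = 116.6/333.2 = 0.34994
Material balance + equilibrium reduce to Σ zᵢ(Kᵢ−1)/(1+β(Kᵢ−1)) = 0.
g(0) = ΣzᵢKᵢ − 1 = 0.675 and g(1) = 1 − Σzᵢ/Kᵢ = -0.589, so a root lies in (0, 1).
Newton–Raphson from β = 0.5:
  β = 0.500: g = -0.0044, g' = -0.917 → β = 0.495
Converged at β = 0.495.

β = 0.495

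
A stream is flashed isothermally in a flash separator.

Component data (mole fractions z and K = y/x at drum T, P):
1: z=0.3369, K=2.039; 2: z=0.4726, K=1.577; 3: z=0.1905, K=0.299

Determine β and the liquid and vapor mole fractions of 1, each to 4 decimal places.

β = 0.8983, x_1 = 0.1743, y_1 = 0.3553

Let β = V/F and solve Σ zᵢ(Kᵢ−1)/(1+β(Kᵢ−1)) = 0.
g(0) = ΣzᵢKᵢ − 1 = 0.4892 and g(1) = 1 − Σzᵢ/Kᵢ = -0.1020, so a root lies in (0, 1).
Newton–Raphson from β = 0.5:
  β = 0.5000: g = 0.23639, g' = -0.4742 → β = 0.9985
  β = 0.9985: g = -0.10026, g' = -1.1908 → β = 0.9143
  β = 0.9143: g = -0.01389, g' = -0.8892 → β = 0.8987
  β = 0.8987: g = -0.00032, g' = -0.8492 → β = 0.8983
Converged at β = 0.8983.
Compositions from xᵢ = zᵢ/(1+β(Kᵢ−1)), yᵢ = Kᵢxᵢ:
  1: x = 0.1743, y = 0.3553
  2: x = 0.3113, y = 0.4909
  3: x = 0.5145, y = 0.1538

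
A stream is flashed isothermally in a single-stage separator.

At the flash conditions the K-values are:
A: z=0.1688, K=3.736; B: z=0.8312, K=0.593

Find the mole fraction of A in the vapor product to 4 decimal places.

Material balance + equilibrium reduce to Σ zᵢ(Kᵢ−1)/(1+V/F(Kᵢ−1)) = 0.
Feasibility: ΣzᵢKᵢ = 1.1235, Σzᵢ/Kᵢ = 1.4469 — both > 1, two phases present.
Binary case is linear: z₁(K₁−1)(1+V/F(K₂−1)) + z₂(K₂−1)(1+V/F(K₁−1)) = 0
⇒ V/F = [z₁(K₁−1)+z₂(K₂−1)] / [−(K₁−1)(K₂−1)] = 0.12354/1.11355 = 0.1109
Compositions from xᵢ = zᵢ/(1+V/F(Kᵢ−1)), yᵢ = Kᵢxᵢ:
  A: x = 0.1295, y = 0.4838
  B: x = 0.8705, y = 0.5162

y_A = 0.4838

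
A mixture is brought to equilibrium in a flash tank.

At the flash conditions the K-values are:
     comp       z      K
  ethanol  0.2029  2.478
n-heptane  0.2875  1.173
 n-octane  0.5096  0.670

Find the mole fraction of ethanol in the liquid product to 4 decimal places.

x_ethanol = 0.1098

Rachford–Rice: g(ψ) = Σ zᵢ(Kᵢ−1)/(1+ψ(Kᵢ−1)) = 0.
g(0) = ΣzᵢKᵢ − 1 = 0.1815 and g(1) = 1 − Σzᵢ/Kᵢ = -0.0876, so a root lies in (0, 1).
Newton iteration, ψ⁰ = 0.5:
  ψ = 0.5000: g = 0.01683, g' = -0.2334 → ψ = 0.5721
  ψ = 0.5721: g = 0.00045, g' = -0.2216 → ψ = 0.5741
Converged at ψ = 0.5741.
Compositions from xᵢ = zᵢ/(1+ψ(Kᵢ−1)), yᵢ = Kᵢxᵢ:
  ethanol: x = 0.1098, y = 0.2720
  n-heptane: x = 0.2615, y = 0.3068
  n-octane: x = 0.6287, y = 0.4212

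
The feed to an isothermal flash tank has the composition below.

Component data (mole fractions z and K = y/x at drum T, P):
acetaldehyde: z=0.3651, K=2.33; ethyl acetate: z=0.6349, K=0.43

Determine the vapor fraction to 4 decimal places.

Rachford–Rice: g(ψ) = Σ zᵢ(Kᵢ−1)/(1+ψ(Kᵢ−1)) = 0.
Check two-phase: ΣzᵢKᵢ = 1.1237 > 1 and Σzᵢ/Kᵢ = 1.6332 > 1, so g(0) = 0.1237 > 0 and g(1) = -0.6332 < 0.
Newton iteration, ψ⁰ = 0.5:
  ψ = 0.5000: g = -0.21450, g' = -0.6365 → ψ = 0.1630
  ψ = 0.1630: g = 0.00012, g' = -0.6869 → ψ = 0.1632
Converged at ψ = 0.1632.

ψ = 0.1632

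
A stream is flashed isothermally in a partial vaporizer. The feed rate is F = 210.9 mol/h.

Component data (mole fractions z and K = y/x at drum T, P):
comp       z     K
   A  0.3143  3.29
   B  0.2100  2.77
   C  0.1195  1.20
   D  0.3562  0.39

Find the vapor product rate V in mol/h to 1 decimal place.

Material balance + equilibrium reduce to Σ zᵢ(Kᵢ−1)/(1+V/F(Kᵢ−1)) = 0.
Check two-phase: ΣzᵢKᵢ = 1.8981 > 1 and Σzᵢ/Kᵢ = 1.1843 > 1, so g(0) = 0.8981 > 0 and g(1) = -0.1843 < 0.
Iterate (Newton) starting at V/F = 0.5:
  V/F = 0.5000: g = 0.24183, g' = -0.8217 → V/F = 0.7943
  V/F = 0.7943: g = 0.00894, g' = -0.8234 → V/F = 0.8051
Converged at V/F = 0.8051.
Then V = V/F·F = 0.8051·210.9 = 169.8 mol/h and L = F − V = 41.1 mol/h.

V = 169.8 mol/h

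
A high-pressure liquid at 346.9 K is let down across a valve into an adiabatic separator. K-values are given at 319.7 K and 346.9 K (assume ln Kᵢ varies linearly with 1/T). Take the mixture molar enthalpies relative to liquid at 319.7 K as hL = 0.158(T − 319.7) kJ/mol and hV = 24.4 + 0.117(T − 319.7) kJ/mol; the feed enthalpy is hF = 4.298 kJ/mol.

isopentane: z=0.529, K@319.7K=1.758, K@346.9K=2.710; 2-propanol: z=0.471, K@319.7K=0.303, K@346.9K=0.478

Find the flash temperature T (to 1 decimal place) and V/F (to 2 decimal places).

Adiabatic flash: solve Rachford–Rice at each trial T, then check hF = ψ·hV(T) + (1−ψ)·hL(T).
  T = 319.7 K: K = (1.758, 0.303), RR gives ψ = 0.138, H_out = 3.357 kJ/mol
  T = 346.9 K: K = (2.710, 0.478), RR gives ψ = 0.738, H_out = 21.481 kJ/mol
  T = 333.3 K: K = (2.202, 0.384), RR gives ψ = 0.467, H_out = 13.286 kJ/mol
  T = 326.5 K: K = (1.972, 0.342), RR gives ψ = 0.319, H_out = 8.780 kJ/mol
  T = 323.1 K: K = (1.863, 0.322), RR gives ψ = 0.235, H_out = 6.231 kJ/mol
  T = 321.4 K: K = (1.810, 0.312), RR gives ψ = 0.188, H_out = 4.842 kJ/mol
Linear interpolation between T = 319.7 (H_out = 3.357) and T = 321.4 (H_out = 4.842) on hF = 4.298 gives T ≈ 320.8 K, at which ψ = 0.17.

T = 320.8 K, V/F = 0.17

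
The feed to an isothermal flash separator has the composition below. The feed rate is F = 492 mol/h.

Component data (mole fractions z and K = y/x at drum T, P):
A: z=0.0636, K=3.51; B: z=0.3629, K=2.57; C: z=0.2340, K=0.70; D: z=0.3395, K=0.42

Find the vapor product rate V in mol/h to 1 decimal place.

Let ψ = V/F and solve Σ zᵢ(Kᵢ−1)/(1+ψ(Kᵢ−1)) = 0.
g(0) = ΣzᵢKᵢ − 1 = 0.4623 and g(1) = 1 − Σzᵢ/Kᵢ = -0.3019, so a root lies in (0, 1).
Iterate (Newton) starting at ψ = 0.41:
  ψ = 0.4100: g = 0.08691, g' = -0.6524 → ψ = 0.5432
  ψ = 0.5432: g = 0.00368, g' = -0.6058 → ψ = 0.5493
Converged at ψ = 0.5493.
Then V = ψ·F = 0.5493·492 = 270.3 mol/h and L = F − V = 221.7 mol/h.

V = 270.3 mol/h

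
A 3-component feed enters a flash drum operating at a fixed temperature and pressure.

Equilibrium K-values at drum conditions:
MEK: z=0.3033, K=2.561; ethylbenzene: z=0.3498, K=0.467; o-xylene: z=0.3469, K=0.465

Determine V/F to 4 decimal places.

Newton–Raphson from V/F = 0.51:
  V/F = 0.5100: g = -0.24768, g' = -0.6043 → V/F = 0.1001
  V/F = 0.1001: g = 0.01639, g' = -0.7745 → V/F = 0.1213
  V/F = 0.1213: g = 0.00027, g' = -0.7496 → V/F = 0.1217
Converged at V/F = 0.1217.

V/F = 0.1217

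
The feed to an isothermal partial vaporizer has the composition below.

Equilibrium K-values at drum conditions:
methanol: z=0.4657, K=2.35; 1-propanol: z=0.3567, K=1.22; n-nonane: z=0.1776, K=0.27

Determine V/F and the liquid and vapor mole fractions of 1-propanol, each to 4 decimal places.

Newton–Raphson from V/F = 0.5:
  V/F = 0.5000: g = 0.24187, g' = -0.5512 → V/F = 0.9388
  V/F = 0.9388: g = -0.06965, g' = -1.1326 → V/F = 0.8773
  V/F = 0.8773: g = -0.00694, g' = -0.9220 → V/F = 0.8697
Converged at V/F = 0.8697.
Compositions from xᵢ = zᵢ/(1+V/F(Kᵢ−1)), yᵢ = Kᵢxᵢ:
  methanol: x = 0.2142, y = 0.5034
  1-propanol: x = 0.2994, y = 0.3653
  n-nonane: x = 0.4864, y = 0.1313

V/F = 0.8697, x_1-propanol = 0.2994, y_1-propanol = 0.3653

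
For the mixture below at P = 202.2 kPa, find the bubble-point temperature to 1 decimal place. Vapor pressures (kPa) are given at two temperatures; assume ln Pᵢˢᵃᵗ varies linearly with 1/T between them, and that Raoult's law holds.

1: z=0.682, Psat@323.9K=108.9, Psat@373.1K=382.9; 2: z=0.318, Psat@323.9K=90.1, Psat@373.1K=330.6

Bubble-point temperature: ΣzᵢPᵢˢᵃᵗ(T) = P. Interpolate ln Pᵢˢᵃᵗ = aᵢ + bᵢ/T.
  T = 323.9 K: ΣzᵢPᵢˢᵃᵗ = 102.92 kPa
  T = 373.1 K: ΣzᵢPᵢˢᵃᵗ = 366.27 kPa
  T = 348.5 K: ΣzᵢPᵢˢᵃᵗ = 203.04 kPa
  T = 336.2 K: ΣzᵢPᵢˢᵃᵗ = 146.37 kPa
  T = 342.4 K: ΣzᵢPᵢˢᵃᵗ = 173.13 kPa
  T = 345.4 K: ΣzᵢPᵢˢᵃᵗ = 187.38 kPa
  T = 346.9 K: ΣzᵢPᵢˢᵃᵗ = 194.84 kPa
Interpolating between 346.9 K and 348.5 K gives T ≈ 348.3 K.

T = 348.3 K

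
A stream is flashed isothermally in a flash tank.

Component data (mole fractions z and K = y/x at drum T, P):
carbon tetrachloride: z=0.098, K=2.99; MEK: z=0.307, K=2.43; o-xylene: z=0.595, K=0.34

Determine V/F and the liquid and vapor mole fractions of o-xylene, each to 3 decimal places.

Rachford–Rice: g(V/F) = Σ zᵢ(Kᵢ−1)/(1+V/F(Kᵢ−1)) = 0.
Feasibility: ΣzᵢKᵢ = 1.241, Σzᵢ/Kᵢ = 1.909 — both > 1, two phases present.
Iterate (Newton) starting at V/F = 0.5:
  V/F = 0.500: g = -0.2324, g' = -0.888 → V/F = 0.238
  V/F = 0.238: g = -0.0064, g' = -0.893 → V/F = 0.231
Converged at V/F = 0.231.
Compositions from xᵢ = zᵢ/(1+V/F(Kᵢ−1)), yᵢ = Kᵢxᵢ:
  carbon tetrachloride: x = 0.067, y = 0.201
  MEK: x = 0.231, y = 0.561
  o-xylene: x = 0.702, y = 0.239

V/F = 0.231, x_o-xylene = 0.702, y_o-xylene = 0.239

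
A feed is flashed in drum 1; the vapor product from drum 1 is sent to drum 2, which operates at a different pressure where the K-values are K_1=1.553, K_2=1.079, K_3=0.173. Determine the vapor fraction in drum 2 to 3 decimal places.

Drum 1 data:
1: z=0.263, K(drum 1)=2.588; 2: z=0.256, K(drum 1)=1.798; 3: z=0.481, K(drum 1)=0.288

Drum 1:
Material balance + equilibrium reduce to Σ zᵢ(Kᵢ−1)/(1+ψ₁(Kᵢ−1)) = 0.
g(0) = ΣzᵢKᵢ − 1 = 0.279 and g(1) = 1 − Σzᵢ/Kᵢ = -0.914, so a root lies in (0, 1).
Iterate (Newton) starting at ψ₁ = 0.33:
  ψ₁ = 0.330: g = -0.0119, g' = -0.804 → ψ₁ = 0.315
Converged at ψ₁ = 0.315.
Drum-1 compositions:
  1: x = 0.175, y = 0.454
  2: x = 0.205, y = 0.368
  3: x = 0.620, y = 0.179
Drum-2 feed = drum-1 vapor: z₂ = (0.4536, 0.3678, 0.1786).
Drum 2:
Rachford–Rice: g(ψ₂) = Σ zᵢ(Kᵢ−1)/(1+ψ₂(Kᵢ−1)) = 0.
g(0) = ΣzᵢKᵢ − 1 = 0.132 and g(1) = 1 − Σzᵢ/Kᵢ = -0.665, so a root lies in (0, 1).
Newton–Raphson from ψ₂ = 0.5:
  ψ₂ = 0.500: g = -0.0274, g' = -0.442 → ψ₂ = 0.438
  ψ₂ = 0.438: g = -0.0016, g' = -0.392 → ψ₂ = 0.434
Converged at ψ₂ = 0.434.
  1: x = 0.366, y = 0.568
  2: x = 0.356, y = 0.384
  3: x = 0.279, y = 0.048

V/F (drum 2) = 0.434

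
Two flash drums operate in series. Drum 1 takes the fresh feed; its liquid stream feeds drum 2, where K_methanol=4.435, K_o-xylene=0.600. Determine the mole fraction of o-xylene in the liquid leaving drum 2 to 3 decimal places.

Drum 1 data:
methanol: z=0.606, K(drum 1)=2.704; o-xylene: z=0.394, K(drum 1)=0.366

x_o-xylene (drum 2) = 0.896

Drum 1:
Let ψ₁ = V/F and solve Σ zᵢ(Kᵢ−1)/(1+ψ₁(Kᵢ−1)) = 0.
g(0) = ΣzᵢKᵢ − 1 = 0.783 and g(1) = 1 − Σzᵢ/Kᵢ = -0.301, so a root lies in (0, 1).
Newton iteration, ψ₁⁰ = 0.5:
  ψ₁ = 0.500: g = 0.1918, g' = -0.853 → ψ₁ = 0.725
Converged at ψ₁ = 0.725.
Drum-1 compositions:
  methanol: x = 0.271, y = 0.733
  o-xylene: x = 0.729, y = 0.267
Drum-2 feed = drum-1 liquid: z₂ = (0.2712, 0.7288).
Drum 2:
Newton–Raphson from ψ₂ = 0.31:
  ψ₂ = 0.310: g = 0.1183, g' = -0.902 → ψ₂ = 0.441
  ψ₂ = 0.441: g = 0.0163, g' = -0.678 → ψ₂ = 0.465
  ψ₂ = 0.465: g = 0.0003, g' = -0.650 → ψ₂ = 0.466
Converged at ψ₂ = 0.466.
  methanol: x = 0.104, y = 0.463
  o-xylene: x = 0.896, y = 0.537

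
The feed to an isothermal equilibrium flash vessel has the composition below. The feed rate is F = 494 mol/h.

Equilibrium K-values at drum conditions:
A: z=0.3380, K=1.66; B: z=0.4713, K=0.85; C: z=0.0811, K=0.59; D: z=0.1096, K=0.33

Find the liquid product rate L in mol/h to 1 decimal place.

Newton iteration, ψ⁰ = 0.5:
  ψ = 0.5000: g = -0.06095, g' = -0.2285 → ψ = 0.2332
  ψ = 0.2332: g = -0.00373, g' = -0.2077 → ψ = 0.2153
Converged at ψ = 0.2153.
Then V = ψ·F = 0.2153·494 = 106.3 mol/h and L = F − V = 387.7 mol/h.

L = 387.7 mol/h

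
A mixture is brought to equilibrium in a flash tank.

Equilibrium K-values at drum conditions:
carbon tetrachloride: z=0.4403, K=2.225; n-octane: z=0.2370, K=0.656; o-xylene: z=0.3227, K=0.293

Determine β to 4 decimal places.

β = 0.3216

Let β = V/F and solve Σ zᵢ(Kᵢ−1)/(1+β(Kᵢ−1)) = 0.
g(0) = ΣzᵢKᵢ − 1 = 0.2297 and g(1) = 1 − Σzᵢ/Kᵢ = -0.6605, so a root lies in (0, 1).
Newton–Raphson from β = 0.5:
  β = 0.5000: g = -0.11687, g' = -0.6809 → β = 0.3284
  β = 0.3284: g = -0.00440, g' = -0.6453 → β = 0.3216
Converged at β = 0.3216.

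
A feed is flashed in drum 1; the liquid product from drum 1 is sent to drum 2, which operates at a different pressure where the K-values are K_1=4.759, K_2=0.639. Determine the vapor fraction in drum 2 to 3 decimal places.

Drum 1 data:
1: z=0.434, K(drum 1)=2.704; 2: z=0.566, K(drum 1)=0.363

V/F (drum 2) = 0.560

Drum 1:
Rachford–Rice: g(ψ₁) = Σ zᵢ(Kᵢ−1)/(1+ψ₁(Kᵢ−1)) = 0.
Check two-phase: ΣzᵢKᵢ = 1.379 > 1 and Σzᵢ/Kᵢ = 1.720 > 1, so g(0) = 0.379 > 0 and g(1) = -0.720 < 0.
Binary case is linear: z₁(K₁−1)(1+ψ₁(K₂−1)) + z₂(K₂−1)(1+ψ₁(K₁−1)) = 0
⇒ ψ₁ = [z₁(K₁−1)+z₂(K₂−1)] / [−(K₁−1)(K₂−1)] = 0.3790/1.0854 = 0.349
Drum-1 compositions:
  1: x = 0.272, y = 0.736
  2: x = 0.728, y = 0.264
Drum-2 feed = drum-1 liquid: z₂ = (0.2721, 0.7279).
Drum 2:
Binary case is linear: z₁(K₁−1)(1+ψ₂(K₂−1)) + z₂(K₂−1)(1+ψ₂(K₁−1)) = 0
⇒ ψ₂ = [z₁(K₁−1)+z₂(K₂−1)] / [−(K₁−1)(K₂−1)] = 0.7601/1.3570 = 0.560
  1: x = 0.088, y = 0.417
  2: x = 0.912, y = 0.583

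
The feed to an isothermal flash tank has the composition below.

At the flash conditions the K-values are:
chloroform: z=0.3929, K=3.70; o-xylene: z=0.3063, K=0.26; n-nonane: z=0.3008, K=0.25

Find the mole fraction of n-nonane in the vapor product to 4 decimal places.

Let ψ = V/F and solve Σ zᵢ(Kᵢ−1)/(1+ψ(Kᵢ−1)) = 0.
Check two-phase: ΣzᵢKᵢ = 1.6086 > 1 and Σzᵢ/Kᵢ = 2.4875 > 1, so g(0) = 0.6086 > 0 and g(1) = -1.4875 < 0.
Newton iteration, ψ⁰ = 0.5:
  ψ = 0.5000: g = -0.26932, g' = -1.3744 → ψ = 0.3040
  ψ = 0.3040: g = -0.00212, g' = -1.4270 → ψ = 0.3026
Converged at ψ = 0.3026.
Compositions from xᵢ = zᵢ/(1+ψ(Kᵢ−1)), yᵢ = Kᵢxᵢ:
  chloroform: x = 0.2162, y = 0.8001
  o-xylene: x = 0.3947, y = 0.1026
  n-nonane: x = 0.3891, y = 0.0973

y_n-nonane = 0.0973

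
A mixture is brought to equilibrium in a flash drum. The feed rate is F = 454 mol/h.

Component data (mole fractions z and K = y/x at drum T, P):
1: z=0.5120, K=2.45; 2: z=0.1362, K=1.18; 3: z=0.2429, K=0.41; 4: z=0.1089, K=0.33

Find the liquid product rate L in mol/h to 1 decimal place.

Newton iteration, V/F⁰ = 0.5:
  V/F = 0.5000: g = 0.13987, g' = -0.6461 → V/F = 0.7165
  V/F = 0.7165: g = -0.00274, g' = -0.6969 → V/F = 0.7125
Converged at V/F = 0.7125.
Then V = V/F·F = 0.7125·454 = 323.5 mol/h and L = F − V = 130.5 mol/h.

L = 130.5 mol/h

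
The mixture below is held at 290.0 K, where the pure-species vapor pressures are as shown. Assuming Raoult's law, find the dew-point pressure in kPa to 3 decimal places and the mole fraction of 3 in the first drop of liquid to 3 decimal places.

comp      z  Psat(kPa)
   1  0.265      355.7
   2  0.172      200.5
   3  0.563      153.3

At the dew point ψ → 1, so Σzᵢ/Kᵢ = 1 with Kᵢ = Pᵢˢᵃᵗ/P ⇒ 1/P = Σzᵢ/Pᵢˢᵃᵗ.
1/P = 0.265/355.7 + 0.172/200.5 + 0.563/153.3 = 0.005275 ⇒ P = 189.559 kPa
xᵢ = zᵢP/Pᵢˢᵃᵗ ⇒ x_3 = 0.563·189.559/153.3 = 0.696

Pdew = 189.559 kPa, x_3 = 0.696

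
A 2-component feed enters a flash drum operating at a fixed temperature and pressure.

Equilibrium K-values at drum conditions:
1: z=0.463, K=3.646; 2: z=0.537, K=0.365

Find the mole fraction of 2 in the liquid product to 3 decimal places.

x_2 = 0.806

Rachford–Rice: g(β) = Σ zᵢ(Kᵢ−1)/(1+β(Kᵢ−1)) = 0.
Check two-phase: ΣzᵢKᵢ = 1.884 > 1 and Σzᵢ/Kᵢ = 1.598 > 1, so g(0) = 0.884 > 0 and g(1) = -0.598 < 0.
Newton–Raphson from β = 0.46:
  β = 0.460: g = 0.0709, g' = -1.092 → β = 0.525
  β = 0.525: g = 0.0013, g' = -1.055 → β = 0.526
Converged at β = 0.526.
Compositions from xᵢ = zᵢ/(1+β(Kᵢ−1)), yᵢ = Kᵢxᵢ:
  1: x = 0.194, y = 0.706
  2: x = 0.806, y = 0.294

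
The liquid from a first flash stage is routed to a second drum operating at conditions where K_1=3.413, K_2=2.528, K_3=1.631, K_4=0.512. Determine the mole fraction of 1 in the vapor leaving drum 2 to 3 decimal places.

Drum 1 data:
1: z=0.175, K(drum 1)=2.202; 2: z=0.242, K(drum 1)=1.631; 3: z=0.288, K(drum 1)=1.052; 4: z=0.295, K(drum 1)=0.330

Drum 1:
Newton iteration, ψ₁⁰ = 0.5:
  ψ₁ = 0.500: g = -0.0352, g' = -0.455 → ψ₁ = 0.423
  ψ₁ = 0.423: g = -0.0010, g' = -0.430 → ψ₁ = 0.420
Converged at ψ₁ = 0.420.
Drum-1 compositions:
  1: x = 0.116, y = 0.256
  2: x = 0.191, y = 0.312
  3: x = 0.282, y = 0.296
  4: x = 0.411, y = 0.136
Drum-2 feed = drum-1 liquid: z₂ = (0.1163, 0.1913, 0.2818, 0.4106).
Drum 2:
Newton iteration, ψ₂⁰ = 0.41:
  ψ₂ = 0.410: g = 0.2115, g' = -0.564 → ψ₂ = 0.785
  ψ₂ = 0.785: g = 0.0238, g' = -0.480 → ψ₂ = 0.835
Converged at ψ₂ = 0.835.
  1: x = 0.039, y = 0.132
  2: x = 0.084, y = 0.213
  3: x = 0.185, y = 0.301
  4: x = 0.693, y = 0.355

y_1 (drum 2) = 0.132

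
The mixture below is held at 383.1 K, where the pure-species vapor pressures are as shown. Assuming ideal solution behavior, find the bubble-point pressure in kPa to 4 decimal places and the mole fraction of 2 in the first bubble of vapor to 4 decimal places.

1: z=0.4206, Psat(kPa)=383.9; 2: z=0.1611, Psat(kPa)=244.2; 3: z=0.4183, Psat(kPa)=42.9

At the bubble point ψ → 0, so ΣzᵢKᵢ = 1 with Kᵢ = Pᵢˢᵃᵗ/P ⇒ P = ΣzᵢPᵢˢᵃᵗ.
P = 0.4206·383.9 + 0.1611·244.2 + 0.4183·42.9 = 218.7540 kPa
yᵢ = zᵢPᵢˢᵃᵗ/P ⇒ y_2 = 0.1611·244.2/218.7540 = 0.1798

Pbub = 218.7540 kPa, y_2 = 0.1798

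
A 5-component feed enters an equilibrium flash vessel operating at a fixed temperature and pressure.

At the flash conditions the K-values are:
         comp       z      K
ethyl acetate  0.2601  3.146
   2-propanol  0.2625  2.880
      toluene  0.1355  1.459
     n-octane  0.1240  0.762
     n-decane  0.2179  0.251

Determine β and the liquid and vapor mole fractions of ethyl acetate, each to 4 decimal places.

Material balance + equilibrium reduce to Σ zᵢ(Kᵢ−1)/(1+β(Kᵢ−1)) = 0.
g(0) = ΣzᵢKᵢ − 1 = 0.9212 and g(1) = 1 − Σzᵢ/Kᵢ = -0.2976, so a root lies in (0, 1).
Newton–Raphson from β = 0.38:
  β = 0.3800: g = 0.38768, g' = -0.9471 → β = 0.7893
  β = 0.7893: g = 0.01596, g' = -1.0729 → β = 0.8042
  β = 0.8042: g = -0.00025, g' = -1.1073 → β = 0.8040
Converged at β = 0.8040.
Compositions from xᵢ = zᵢ/(1+β(Kᵢ−1)), yᵢ = Kᵢxᵢ:
  ethyl acetate: x = 0.0954, y = 0.3002
  2-propanol: x = 0.1045, y = 0.3010
  toluene: x = 0.0990, y = 0.1444
  n-octane: x = 0.1533, y = 0.1168
  n-decane: x = 0.5477, y = 0.1375

β = 0.8040, x_ethyl acetate = 0.0954, y_ethyl acetate = 0.3002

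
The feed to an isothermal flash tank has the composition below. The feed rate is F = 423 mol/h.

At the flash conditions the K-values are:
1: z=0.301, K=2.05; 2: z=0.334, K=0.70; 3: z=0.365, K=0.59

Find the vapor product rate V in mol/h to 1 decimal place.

V = 74.1 mol/h

Rachford–Rice: g(V/F) = Σ zᵢ(Kᵢ−1)/(1+V/F(Kᵢ−1)) = 0.
Feasibility: ΣzᵢKᵢ = 1.066, Σzᵢ/Kᵢ = 1.243 — both > 1, two phases present.
Iterate (Newton) starting at V/F = 0.5:
  V/F = 0.500: g = -0.0989, g' = -0.281 → V/F = 0.149
  V/F = 0.149: g = 0.0092, g' = -0.351 → V/F = 0.175
Converged at V/F = 0.175.
Then V = V/F·F = 0.1751·423 = 74.1 mol/h and L = F − V = 348.9 mol/h.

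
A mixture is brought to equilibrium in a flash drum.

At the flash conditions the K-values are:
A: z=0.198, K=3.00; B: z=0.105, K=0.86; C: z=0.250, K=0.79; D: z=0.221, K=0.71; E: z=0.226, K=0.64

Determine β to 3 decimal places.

Material balance + equilibrium reduce to Σ zᵢ(Kᵢ−1)/(1+β(Kᵢ−1)) = 0.
Check two-phase: ΣzᵢKᵢ = 1.183 > 1 and Σzᵢ/Kᵢ = 1.169 > 1, so g(0) = 0.183 > 0 and g(1) = -0.169 < 0.
Newton–Raphson from β = 0.53:
  β = 0.530: g = -0.0590, g' = -0.274 → β = 0.314
  β = 0.314: g = 0.0093, g' = -0.373 → β = 0.339
  β = 0.339: g = 0.0002, g' = -0.357 → β = 0.340
Converged at β = 0.340.

β = 0.340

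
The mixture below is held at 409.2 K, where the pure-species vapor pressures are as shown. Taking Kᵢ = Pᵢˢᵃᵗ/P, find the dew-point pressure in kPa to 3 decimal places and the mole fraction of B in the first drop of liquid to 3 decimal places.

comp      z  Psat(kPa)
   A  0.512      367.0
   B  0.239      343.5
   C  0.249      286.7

At the dew point ψ → 1, so Σzᵢ/Kᵢ = 1 with Kᵢ = Pᵢˢᵃᵗ/P ⇒ 1/P = Σzᵢ/Pᵢˢᵃᵗ.
1/P = 0.512/367.0 + 0.239/343.5 + 0.249/286.7 = 0.002959 ⇒ P = 337.909 kPa
xᵢ = zᵢP/Pᵢˢᵃᵗ ⇒ x_B = 0.239·337.909/343.5 = 0.235

Pdew = 337.909 kPa, x_B = 0.235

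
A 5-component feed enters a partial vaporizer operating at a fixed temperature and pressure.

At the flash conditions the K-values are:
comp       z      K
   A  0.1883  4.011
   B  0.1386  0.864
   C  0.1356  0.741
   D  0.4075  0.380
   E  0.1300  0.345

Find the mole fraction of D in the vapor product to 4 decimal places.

Rachford–Rice: g(β) = Σ zᵢ(Kᵢ−1)/(1+β(Kᵢ−1)) = 0.
Check two-phase: ΣzᵢKᵢ = 1.1752 > 1 and Σzᵢ/Kᵢ = 1.8395 > 1, so g(0) = 0.1752 > 0 and g(1) = -0.8395 < 0.
Iterate (Newton) starting at β = 0.5:
  β = 0.5000: g = -0.32706, g' = -0.7392 → β = 0.0576
  β = 0.0576: g = 0.07806, g' = -1.4806 → β = 0.1103
  β = 0.1103: g = 0.00735, g' = -1.2196 → β = 0.1163
  β = 0.1163: g = 0.00007, g' = -1.1960 → β = 0.1164
Converged at β = 0.1164.
Compositions from xᵢ = zᵢ/(1+β(Kᵢ−1)), yᵢ = Kᵢxᵢ:
  A: x = 0.1394, y = 0.5593
  B: x = 0.1408, y = 0.1217
  C: x = 0.1398, y = 0.1036
  D: x = 0.4392, y = 0.1669
  E: x = 0.1407, y = 0.0486

y_D = 0.1669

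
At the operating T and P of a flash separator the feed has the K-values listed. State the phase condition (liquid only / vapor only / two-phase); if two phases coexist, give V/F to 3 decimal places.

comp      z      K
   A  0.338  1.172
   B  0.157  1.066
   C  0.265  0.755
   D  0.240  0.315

liquid only

ΣzᵢKᵢ = 0.839; Σzᵢ/Kᵢ = 1.549.
Since ΣzᵢKᵢ < 1 the mixture is below its bubble point — single liquid phase.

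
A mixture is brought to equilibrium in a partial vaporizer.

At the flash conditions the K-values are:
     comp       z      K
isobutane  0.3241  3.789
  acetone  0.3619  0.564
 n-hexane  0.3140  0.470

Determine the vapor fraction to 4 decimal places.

Rachford–Rice: g(ψ) = Σ zᵢ(Kᵢ−1)/(1+ψ(Kᵢ−1)) = 0.
Feasibility: ΣzᵢKᵢ = 1.5797, Σzᵢ/Kᵢ = 1.3953 — both > 1, two phases present.
Newton–Raphson from ψ = 0.5:
  ψ = 0.5000: g = -0.05070, g' = -0.7155 → ψ = 0.4291
  ψ = 0.4291: g = 0.00194, g' = -0.7743 → ψ = 0.4316
Converged at ψ = 0.4316.

ψ = 0.4316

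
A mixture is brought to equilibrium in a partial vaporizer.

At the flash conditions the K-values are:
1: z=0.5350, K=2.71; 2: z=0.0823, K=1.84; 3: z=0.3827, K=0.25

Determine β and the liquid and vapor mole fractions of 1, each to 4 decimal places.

β = 0.5780, x_1 = 0.2691, y_1 = 0.7292

Newton iteration, β⁰ = 0.56:
  β = 0.5600: g = 0.01948, g' = -1.0750 → β = 0.5781
  β = 0.5781: g = -0.00016, g' = -1.0929 → β = 0.5780
Converged at β = 0.5780.
Compositions from xᵢ = zᵢ/(1+β(Kᵢ−1)), yᵢ = Kᵢxᵢ:
  1: x = 0.2691, y = 0.7292
  2: x = 0.0554, y = 0.1019
  3: x = 0.6755, y = 0.1689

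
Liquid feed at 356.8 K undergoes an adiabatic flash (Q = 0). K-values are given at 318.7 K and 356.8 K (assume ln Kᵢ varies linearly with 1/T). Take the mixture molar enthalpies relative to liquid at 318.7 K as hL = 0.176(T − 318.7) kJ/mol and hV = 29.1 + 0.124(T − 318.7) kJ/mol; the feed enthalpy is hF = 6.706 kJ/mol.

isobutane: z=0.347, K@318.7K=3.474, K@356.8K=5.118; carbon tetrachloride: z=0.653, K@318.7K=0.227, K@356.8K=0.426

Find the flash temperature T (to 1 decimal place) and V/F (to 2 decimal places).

T = 322.4 K, V/F = 0.21

Adiabatic flash: solve Rachford–Rice at each trial T, then check hF = ψ·hV(T) + (1−ψ)·hL(T).
  T = 318.7 K: K = (3.474, 0.227), RR gives ψ = 0.185, H_out = 5.382 kJ/mol
  T = 356.8 K: K = (5.118, 0.426), RR gives ψ = 0.446, H_out = 18.799 kJ/mol
  T = 337.8 K: K = (4.265, 0.317), RR gives ψ = 0.308, H_out = 12.016 kJ/mol
  T = 328.2 K: K = (3.859, 0.269), RR gives ψ = 0.246, H_out = 8.721 kJ/mol
  T = 323.4 K: K = (3.662, 0.247), RR gives ψ = 0.216, H_out = 7.052 kJ/mol
  T = 321.0 K: K = (3.566, 0.237), RR gives ψ = 0.200, H_out = 6.205 kJ/mol
Linear interpolation between T = 321.0 (H_out = 6.205) and T = 323.4 (H_out = 7.052) on hF = 6.706 gives T ≈ 322.4 K, at which ψ = 0.21.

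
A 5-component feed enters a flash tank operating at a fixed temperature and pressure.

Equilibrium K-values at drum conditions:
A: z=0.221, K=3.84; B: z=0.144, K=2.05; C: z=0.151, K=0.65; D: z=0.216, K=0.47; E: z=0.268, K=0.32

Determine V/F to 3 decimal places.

Material balance + equilibrium reduce to Σ zᵢ(Kᵢ−1)/(1+V/F(Kᵢ−1)) = 0.
Check two-phase: ΣzᵢKᵢ = 1.429 > 1 and Σzᵢ/Kᵢ = 1.657 > 1, so g(0) = 0.429 > 0 and g(1) = -0.657 < 0.
Iterate (Newton) starting at V/F = 0.66:
  V/F = 0.660: g = -0.2678, g' = -0.854 → V/F = 0.346
  V/F = 0.346: g = -0.0115, g' = -0.865 → V/F = 0.333
Converged at V/F = 0.333.

V/F = 0.333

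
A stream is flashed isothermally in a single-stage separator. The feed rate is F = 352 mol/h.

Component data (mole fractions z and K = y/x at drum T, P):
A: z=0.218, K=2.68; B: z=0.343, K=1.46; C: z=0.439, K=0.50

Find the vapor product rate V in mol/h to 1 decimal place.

V = 204.9 mol/h

Let ψ = V/F and solve Σ zᵢ(Kᵢ−1)/(1+ψ(Kᵢ−1)) = 0.
Check two-phase: ΣzᵢKᵢ = 1.305 > 1 and Σzᵢ/Kᵢ = 1.194 > 1, so g(0) = 0.305 > 0 and g(1) = -0.194 < 0.
Newton iteration, ψ⁰ = 0.53:
  ψ = 0.530: g = 0.0220, g' = -0.422 → ψ = 0.582
Converged at ψ = 0.582.
Then V = ψ·F = 0.5821·352 = 204.9 mol/h and L = F − V = 147.1 mol/h.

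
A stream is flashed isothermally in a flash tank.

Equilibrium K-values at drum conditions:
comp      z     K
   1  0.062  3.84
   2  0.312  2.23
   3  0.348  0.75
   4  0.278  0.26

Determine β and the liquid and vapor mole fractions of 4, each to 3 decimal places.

β = 0.325, x_4 = 0.366, y_4 = 0.095

Newton iteration, β⁰ = 0.57:
  β = 0.570: g = -0.1644, g' = -0.721 → β = 0.342
  β = 0.342: g = -0.0111, g' = -0.661 → β = 0.325
Converged at β = 0.325.
Compositions from xᵢ = zᵢ/(1+β(Kᵢ−1)), yᵢ = Kᵢxᵢ:
  1: x = 0.032, y = 0.124
  2: x = 0.223, y = 0.497
  3: x = 0.379, y = 0.284
  4: x = 0.366, y = 0.095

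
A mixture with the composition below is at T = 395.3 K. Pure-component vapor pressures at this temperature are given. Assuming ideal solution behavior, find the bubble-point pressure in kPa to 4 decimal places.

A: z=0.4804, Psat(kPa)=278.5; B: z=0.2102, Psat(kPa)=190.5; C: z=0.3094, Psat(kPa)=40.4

At the bubble point ψ → 0, so ΣzᵢKᵢ = 1 with Kᵢ = Pᵢˢᵃᵗ/P ⇒ P = ΣzᵢPᵢˢᵃᵗ.
P = 0.4804·278.5 + 0.2102·190.5 + 0.3094·40.4 = 186.3343 kPa

Pbub = 186.3343 kPa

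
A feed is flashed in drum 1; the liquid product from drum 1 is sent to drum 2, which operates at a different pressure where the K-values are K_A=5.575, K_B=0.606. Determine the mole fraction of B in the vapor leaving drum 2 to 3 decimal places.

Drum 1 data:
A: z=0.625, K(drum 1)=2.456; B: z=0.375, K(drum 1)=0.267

Drum 1:
Material balance + equilibrium reduce to Σ zᵢ(Kᵢ−1)/(1+ψ₁(Kᵢ−1)) = 0.
g(0) = ΣzᵢKᵢ − 1 = 0.635 and g(1) = 1 − Σzᵢ/Kᵢ = -0.659, so a root lies in (0, 1).
Binary case is linear: z₁(K₁−1)(1+ψ₁(K₂−1)) + z₂(K₂−1)(1+ψ₁(K₁−1)) = 0
⇒ ψ₁ = [z₁(K₁−1)+z₂(K₂−1)] / [−(K₁−1)(K₂−1)] = 0.6351/1.0672 = 0.595
Drum-1 compositions:
  A: x = 0.335, y = 0.822
  B: x = 0.665, y = 0.178
Drum-2 feed = drum-1 liquid: z₂ = (0.3349, 0.6651).
Drum 2:
Material balance + equilibrium reduce to Σ zᵢ(Kᵢ−1)/(1+ψ₂(Kᵢ−1)) = 0.
Check two-phase: ΣzᵢKᵢ = 2.270 > 1 and Σzᵢ/Kᵢ = 1.158 > 1, so g(0) = 1.270 > 0 and g(1) = -0.158 < 0.
Newton–Raphson from ψ₂ = 0.45:
  ψ₂ = 0.450: g = 0.1823, g' = -0.902 → ψ₂ = 0.652
  ψ₂ = 0.652: g = 0.0319, g' = -0.629 → ψ₂ = 0.703
  ψ₂ = 0.703: g = 0.0010, g' = -0.592 → ψ₂ = 0.705
Converged at ψ₂ = 0.705.
  A: x = 0.079, y = 0.442
  B: x = 0.921, y = 0.558

y_B (drum 2) = 0.558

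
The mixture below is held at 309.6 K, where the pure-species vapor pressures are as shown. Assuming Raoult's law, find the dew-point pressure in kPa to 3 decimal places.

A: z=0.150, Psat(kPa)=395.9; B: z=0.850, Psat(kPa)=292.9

At the dew point ψ → 1, so Σzᵢ/Kᵢ = 1 with Kᵢ = Pᵢˢᵃᵗ/P ⇒ 1/P = Σzᵢ/Pᵢˢᵃᵗ.
1/P = 0.150/395.9 + 0.850/292.9 = 0.003281 ⇒ P = 304.795 kPa

Pdew = 304.795 kPa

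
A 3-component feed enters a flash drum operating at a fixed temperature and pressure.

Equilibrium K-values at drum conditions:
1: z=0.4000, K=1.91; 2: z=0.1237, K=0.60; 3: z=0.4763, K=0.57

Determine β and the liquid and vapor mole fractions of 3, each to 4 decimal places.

Rachford–Rice: g(β) = Σ zᵢ(Kᵢ−1)/(1+β(Kᵢ−1)) = 0.
g(0) = ΣzᵢKᵢ − 1 = 0.1097 and g(1) = 1 − Σzᵢ/Kᵢ = -0.2512, so a root lies in (0, 1).
Iterate (Newton) starting at β = 0.5:
  β = 0.5000: g = -0.07258, g' = -0.3303 → β = 0.2803
  β = 0.2803: g = 0.00143, g' = -0.3493 → β = 0.2844
Converged at β = 0.2844.
Compositions from xᵢ = zᵢ/(1+β(Kᵢ−1)), yᵢ = Kᵢxᵢ:
  1: x = 0.3178, y = 0.6069
  2: x = 0.1396, y = 0.0837
  3: x = 0.5427, y = 0.3093

β = 0.2844, x_3 = 0.5427, y_3 = 0.3093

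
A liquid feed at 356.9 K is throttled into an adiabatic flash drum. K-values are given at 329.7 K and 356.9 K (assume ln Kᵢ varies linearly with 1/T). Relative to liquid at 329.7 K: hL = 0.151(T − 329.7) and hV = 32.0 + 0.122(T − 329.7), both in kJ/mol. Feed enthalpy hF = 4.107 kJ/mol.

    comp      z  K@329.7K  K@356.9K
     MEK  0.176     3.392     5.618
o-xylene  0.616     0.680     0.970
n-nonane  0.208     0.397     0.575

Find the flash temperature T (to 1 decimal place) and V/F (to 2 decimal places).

T = 330.8 K, V/F = 0.12

Adiabatic flash: solve Rachford–Rice at each trial T, then check hF = ψ·hV(T) + (1−ψ)·hL(T).
  T = 329.7 K: K = (3.392, 0.680, 0.397), RR gives ψ = 0.103, H_out = 3.304 kJ/mol
  T = 356.9 K: K = (5.618, 0.970, 0.575), RR gives ψ = 0.881, H_out = 31.613 kJ/mol
  T = 343.3 K: K = (4.409, 0.818, 0.481), RR gives ψ = 0.393, H_out = 14.481 kJ/mol
  T = 336.5 K: K = (3.878, 0.747, 0.438), RR gives ψ = 0.238, H_out = 8.592 kJ/mol
  T = 333.1 K: K = (3.629, 0.713, 0.417), RR gives ψ = 0.169, H_out = 5.913 kJ/mol
  T = 331.4 K: K = (3.509, 0.696, 0.407), RR gives ψ = 0.136, H_out = 4.605 kJ/mol
  T = 330.5 K: K = (3.447, 0.688, 0.402), RR gives ψ = 0.119, H_out = 3.916 kJ/mol
  T = 330.9 K: K = (3.474, 0.692, 0.404), RR gives ψ = 0.126, H_out = 4.222 kJ/mol
  T = 330.7 K: K = (3.461, 0.690, 0.403), RR gives ψ = 0.123, H_out = 4.069 kJ/mol
  T = 330.8 K: K = (3.468, 0.691, 0.403), RR gives ψ = 0.124, H_out = 4.145 kJ/mol
Linear interpolation between T = 330.7 (H_out = 4.069) and T = 330.8 (H_out = 4.145) on hF = 4.107 gives T ≈ 330.8 K, at which ψ = 0.12.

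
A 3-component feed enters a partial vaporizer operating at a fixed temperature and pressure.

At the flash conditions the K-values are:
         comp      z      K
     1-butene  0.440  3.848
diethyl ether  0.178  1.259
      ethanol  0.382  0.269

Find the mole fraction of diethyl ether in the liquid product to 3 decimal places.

Newton–Raphson from ψ = 0.5:
  ψ = 0.500: g = 0.1177, g' = -1.124 → ψ = 0.605
  ψ = 0.605: g = -0.0003, g' = -1.146 → ψ = 0.604
Converged at ψ = 0.604.
Compositions from xᵢ = zᵢ/(1+ψ(Kᵢ−1)), yᵢ = Kᵢxᵢ:
  1-butene: x = 0.162, y = 0.622
  diethyl ether: x = 0.154, y = 0.194
  ethanol: x = 0.684, y = 0.184

x_diethyl ether = 0.154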